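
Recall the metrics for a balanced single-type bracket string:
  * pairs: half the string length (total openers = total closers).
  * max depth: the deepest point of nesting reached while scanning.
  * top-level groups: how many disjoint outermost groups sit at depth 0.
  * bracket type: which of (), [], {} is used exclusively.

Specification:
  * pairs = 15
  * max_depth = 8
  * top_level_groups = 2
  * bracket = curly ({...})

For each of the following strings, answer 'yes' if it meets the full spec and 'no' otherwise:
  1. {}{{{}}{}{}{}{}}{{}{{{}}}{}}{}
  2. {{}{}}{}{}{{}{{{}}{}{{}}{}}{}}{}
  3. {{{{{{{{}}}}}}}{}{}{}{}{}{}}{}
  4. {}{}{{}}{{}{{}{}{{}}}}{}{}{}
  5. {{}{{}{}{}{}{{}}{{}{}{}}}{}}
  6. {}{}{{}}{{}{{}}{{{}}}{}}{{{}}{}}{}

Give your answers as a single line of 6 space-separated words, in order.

String 1 '{}{{{}}{}{}{}{}}{{}{{{}}}{}}{}': depth seq [1 0 1 2 3 2 1 2 1 2 1 2 1 2 1 0 1 2 1 2 3 4 3 2 1 2 1 0 1 0]
  -> pairs=15 depth=4 groups=4 -> no
String 2 '{{}{}}{}{}{{}{{{}}{}{{}}{}}{}}{}': depth seq [1 2 1 2 1 0 1 0 1 0 1 2 1 2 3 4 3 2 3 2 3 4 3 2 3 2 1 2 1 0 1 0]
  -> pairs=16 depth=4 groups=5 -> no
String 3 '{{{{{{{{}}}}}}}{}{}{}{}{}{}}{}': depth seq [1 2 3 4 5 6 7 8 7 6 5 4 3 2 1 2 1 2 1 2 1 2 1 2 1 2 1 0 1 0]
  -> pairs=15 depth=8 groups=2 -> yes
String 4 '{}{}{{}}{{}{{}{}{{}}}}{}{}{}': depth seq [1 0 1 0 1 2 1 0 1 2 1 2 3 2 3 2 3 4 3 2 1 0 1 0 1 0 1 0]
  -> pairs=14 depth=4 groups=7 -> no
String 5 '{{}{{}{}{}{}{{}}{{}{}{}}}{}}': depth seq [1 2 1 2 3 2 3 2 3 2 3 2 3 4 3 2 3 4 3 4 3 4 3 2 1 2 1 0]
  -> pairs=14 depth=4 groups=1 -> no
String 6 '{}{}{{}}{{}{{}}{{{}}}{}}{{{}}{}}{}': depth seq [1 0 1 0 1 2 1 0 1 2 1 2 3 2 1 2 3 4 3 2 1 2 1 0 1 2 3 2 1 2 1 0 1 0]
  -> pairs=17 depth=4 groups=6 -> no

Answer: no no yes no no no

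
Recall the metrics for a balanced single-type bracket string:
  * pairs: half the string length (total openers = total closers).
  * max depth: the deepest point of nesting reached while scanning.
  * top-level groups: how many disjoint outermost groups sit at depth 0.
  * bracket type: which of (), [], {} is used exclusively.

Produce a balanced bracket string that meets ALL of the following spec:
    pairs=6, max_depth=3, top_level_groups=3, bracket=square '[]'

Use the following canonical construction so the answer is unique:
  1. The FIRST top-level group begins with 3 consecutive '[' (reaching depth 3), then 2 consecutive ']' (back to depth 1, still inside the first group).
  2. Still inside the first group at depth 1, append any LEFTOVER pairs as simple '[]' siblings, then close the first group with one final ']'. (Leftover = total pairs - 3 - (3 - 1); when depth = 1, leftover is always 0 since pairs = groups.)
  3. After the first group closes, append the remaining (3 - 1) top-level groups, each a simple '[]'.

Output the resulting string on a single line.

Spec: pairs=6 depth=3 groups=3
Leftover pairs = 6 - 3 - (3-1) = 1
First group: deep chain of depth 3 + 1 sibling pairs
Remaining 2 groups: simple '[]' each

Answer: [[[]][]][][]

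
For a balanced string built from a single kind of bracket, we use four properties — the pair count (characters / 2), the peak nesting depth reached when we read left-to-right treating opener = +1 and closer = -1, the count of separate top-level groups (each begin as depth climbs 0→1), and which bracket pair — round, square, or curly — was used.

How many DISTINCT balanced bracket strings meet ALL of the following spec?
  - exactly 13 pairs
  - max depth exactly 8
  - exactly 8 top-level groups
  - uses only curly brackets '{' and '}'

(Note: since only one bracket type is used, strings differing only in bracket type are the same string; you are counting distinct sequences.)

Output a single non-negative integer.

Spec: pairs=13 depth=8 groups=8
Count(depth <= 8) = 3808
Count(depth <= 7) = 3808
Count(depth == 8) = 3808 - 3808 = 0

Answer: 0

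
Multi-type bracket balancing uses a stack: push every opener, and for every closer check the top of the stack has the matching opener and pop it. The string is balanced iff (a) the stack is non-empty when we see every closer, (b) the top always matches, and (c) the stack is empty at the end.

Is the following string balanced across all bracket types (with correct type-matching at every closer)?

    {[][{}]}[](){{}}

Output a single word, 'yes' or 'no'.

Answer: yes

Derivation:
pos 0: push '{'; stack = {
pos 1: push '['; stack = {[
pos 2: ']' matches '['; pop; stack = {
pos 3: push '['; stack = {[
pos 4: push '{'; stack = {[{
pos 5: '}' matches '{'; pop; stack = {[
pos 6: ']' matches '['; pop; stack = {
pos 7: '}' matches '{'; pop; stack = (empty)
pos 8: push '['; stack = [
pos 9: ']' matches '['; pop; stack = (empty)
pos 10: push '('; stack = (
pos 11: ')' matches '('; pop; stack = (empty)
pos 12: push '{'; stack = {
pos 13: push '{'; stack = {{
pos 14: '}' matches '{'; pop; stack = {
pos 15: '}' matches '{'; pop; stack = (empty)
end: stack empty → VALID
Verdict: properly nested → yes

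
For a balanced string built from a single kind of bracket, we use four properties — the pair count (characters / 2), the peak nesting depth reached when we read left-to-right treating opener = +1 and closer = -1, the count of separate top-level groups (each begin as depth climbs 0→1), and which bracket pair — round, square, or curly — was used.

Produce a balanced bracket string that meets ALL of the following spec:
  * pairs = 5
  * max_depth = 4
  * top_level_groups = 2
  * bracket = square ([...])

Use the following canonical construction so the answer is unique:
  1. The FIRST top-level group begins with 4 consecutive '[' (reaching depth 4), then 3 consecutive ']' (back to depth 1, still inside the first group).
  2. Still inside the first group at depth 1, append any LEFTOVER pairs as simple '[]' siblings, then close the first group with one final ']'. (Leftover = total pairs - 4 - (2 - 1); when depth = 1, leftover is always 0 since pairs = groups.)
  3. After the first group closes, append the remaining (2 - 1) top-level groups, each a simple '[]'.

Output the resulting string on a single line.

Answer: [[[[]]]][]

Derivation:
Spec: pairs=5 depth=4 groups=2
Leftover pairs = 5 - 4 - (2-1) = 0
First group: deep chain of depth 4 + 0 sibling pairs
Remaining 1 groups: simple '[]' each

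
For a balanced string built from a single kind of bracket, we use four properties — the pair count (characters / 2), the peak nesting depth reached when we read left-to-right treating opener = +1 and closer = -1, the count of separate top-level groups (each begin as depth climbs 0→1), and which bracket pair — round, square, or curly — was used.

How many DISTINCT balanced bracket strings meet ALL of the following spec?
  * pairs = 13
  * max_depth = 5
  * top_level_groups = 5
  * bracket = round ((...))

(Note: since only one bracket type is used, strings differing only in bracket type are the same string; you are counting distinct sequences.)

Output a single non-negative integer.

Answer: 9865

Derivation:
Spec: pairs=13 depth=5 groups=5
Count(depth <= 5) = 44550
Count(depth <= 4) = 34685
Count(depth == 5) = 44550 - 34685 = 9865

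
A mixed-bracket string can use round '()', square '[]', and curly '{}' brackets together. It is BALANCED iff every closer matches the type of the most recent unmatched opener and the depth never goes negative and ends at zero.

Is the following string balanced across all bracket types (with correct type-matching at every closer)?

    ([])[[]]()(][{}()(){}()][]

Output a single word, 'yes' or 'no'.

Answer: no

Derivation:
pos 0: push '('; stack = (
pos 1: push '['; stack = ([
pos 2: ']' matches '['; pop; stack = (
pos 3: ')' matches '('; pop; stack = (empty)
pos 4: push '['; stack = [
pos 5: push '['; stack = [[
pos 6: ']' matches '['; pop; stack = [
pos 7: ']' matches '['; pop; stack = (empty)
pos 8: push '('; stack = (
pos 9: ')' matches '('; pop; stack = (empty)
pos 10: push '('; stack = (
pos 11: saw closer ']' but top of stack is '(' (expected ')') → INVALID
Verdict: type mismatch at position 11: ']' closes '(' → no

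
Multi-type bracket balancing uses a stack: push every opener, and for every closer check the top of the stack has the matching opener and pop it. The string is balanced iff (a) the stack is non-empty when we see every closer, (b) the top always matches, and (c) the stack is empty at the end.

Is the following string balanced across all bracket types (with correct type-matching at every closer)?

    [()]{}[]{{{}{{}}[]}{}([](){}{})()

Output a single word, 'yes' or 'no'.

pos 0: push '['; stack = [
pos 1: push '('; stack = [(
pos 2: ')' matches '('; pop; stack = [
pos 3: ']' matches '['; pop; stack = (empty)
pos 4: push '{'; stack = {
pos 5: '}' matches '{'; pop; stack = (empty)
pos 6: push '['; stack = [
pos 7: ']' matches '['; pop; stack = (empty)
pos 8: push '{'; stack = {
pos 9: push '{'; stack = {{
pos 10: push '{'; stack = {{{
pos 11: '}' matches '{'; pop; stack = {{
pos 12: push '{'; stack = {{{
pos 13: push '{'; stack = {{{{
pos 14: '}' matches '{'; pop; stack = {{{
pos 15: '}' matches '{'; pop; stack = {{
pos 16: push '['; stack = {{[
pos 17: ']' matches '['; pop; stack = {{
pos 18: '}' matches '{'; pop; stack = {
pos 19: push '{'; stack = {{
pos 20: '}' matches '{'; pop; stack = {
pos 21: push '('; stack = {(
pos 22: push '['; stack = {([
pos 23: ']' matches '['; pop; stack = {(
pos 24: push '('; stack = {((
pos 25: ')' matches '('; pop; stack = {(
pos 26: push '{'; stack = {({
pos 27: '}' matches '{'; pop; stack = {(
pos 28: push '{'; stack = {({
pos 29: '}' matches '{'; pop; stack = {(
pos 30: ')' matches '('; pop; stack = {
pos 31: push '('; stack = {(
pos 32: ')' matches '('; pop; stack = {
end: stack still non-empty ({) → INVALID
Verdict: unclosed openers at end: { → no

Answer: no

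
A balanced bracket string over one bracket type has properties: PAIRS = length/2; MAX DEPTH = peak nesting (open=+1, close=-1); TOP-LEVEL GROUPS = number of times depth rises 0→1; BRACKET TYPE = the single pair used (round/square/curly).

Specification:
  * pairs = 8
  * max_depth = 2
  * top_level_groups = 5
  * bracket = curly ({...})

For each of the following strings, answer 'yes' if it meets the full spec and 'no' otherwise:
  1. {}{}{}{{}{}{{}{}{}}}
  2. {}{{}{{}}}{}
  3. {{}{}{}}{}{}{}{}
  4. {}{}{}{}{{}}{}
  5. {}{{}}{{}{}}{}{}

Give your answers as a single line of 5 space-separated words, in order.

Answer: no no yes no yes

Derivation:
String 1 '{}{}{}{{}{}{{}{}{}}}': depth seq [1 0 1 0 1 0 1 2 1 2 1 2 3 2 3 2 3 2 1 0]
  -> pairs=10 depth=3 groups=4 -> no
String 2 '{}{{}{{}}}{}': depth seq [1 0 1 2 1 2 3 2 1 0 1 0]
  -> pairs=6 depth=3 groups=3 -> no
String 3 '{{}{}{}}{}{}{}{}': depth seq [1 2 1 2 1 2 1 0 1 0 1 0 1 0 1 0]
  -> pairs=8 depth=2 groups=5 -> yes
String 4 '{}{}{}{}{{}}{}': depth seq [1 0 1 0 1 0 1 0 1 2 1 0 1 0]
  -> pairs=7 depth=2 groups=6 -> no
String 5 '{}{{}}{{}{}}{}{}': depth seq [1 0 1 2 1 0 1 2 1 2 1 0 1 0 1 0]
  -> pairs=8 depth=2 groups=5 -> yes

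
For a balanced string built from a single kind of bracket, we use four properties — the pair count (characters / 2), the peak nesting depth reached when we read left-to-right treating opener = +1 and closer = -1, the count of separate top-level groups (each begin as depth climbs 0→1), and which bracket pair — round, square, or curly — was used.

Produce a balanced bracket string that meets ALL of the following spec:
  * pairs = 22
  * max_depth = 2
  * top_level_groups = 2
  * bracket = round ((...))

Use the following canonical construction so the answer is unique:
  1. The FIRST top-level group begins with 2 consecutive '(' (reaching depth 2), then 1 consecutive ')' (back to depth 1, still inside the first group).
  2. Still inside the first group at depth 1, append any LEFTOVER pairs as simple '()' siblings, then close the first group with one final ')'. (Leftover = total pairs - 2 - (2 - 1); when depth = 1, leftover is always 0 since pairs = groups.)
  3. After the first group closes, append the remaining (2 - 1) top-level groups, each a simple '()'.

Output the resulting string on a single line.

Spec: pairs=22 depth=2 groups=2
Leftover pairs = 22 - 2 - (2-1) = 19
First group: deep chain of depth 2 + 19 sibling pairs
Remaining 1 groups: simple '()' each

Answer: (()()()()()()()()()()()()()()()()()()()())()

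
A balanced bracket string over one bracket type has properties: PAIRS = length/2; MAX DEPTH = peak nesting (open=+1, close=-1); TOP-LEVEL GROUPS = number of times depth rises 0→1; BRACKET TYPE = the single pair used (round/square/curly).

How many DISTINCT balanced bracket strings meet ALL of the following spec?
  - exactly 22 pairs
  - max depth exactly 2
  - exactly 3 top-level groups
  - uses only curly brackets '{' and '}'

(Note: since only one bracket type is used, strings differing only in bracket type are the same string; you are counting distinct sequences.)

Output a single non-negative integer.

Answer: 210

Derivation:
Spec: pairs=22 depth=2 groups=3
Count(depth <= 2) = 210
Count(depth <= 1) = 0
Count(depth == 2) = 210 - 0 = 210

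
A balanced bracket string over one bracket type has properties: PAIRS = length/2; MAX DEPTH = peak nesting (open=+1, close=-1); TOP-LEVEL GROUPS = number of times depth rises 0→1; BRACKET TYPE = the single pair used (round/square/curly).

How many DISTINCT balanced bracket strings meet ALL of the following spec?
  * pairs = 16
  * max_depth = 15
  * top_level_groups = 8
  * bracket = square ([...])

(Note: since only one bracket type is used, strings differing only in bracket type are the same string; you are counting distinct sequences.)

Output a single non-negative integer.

Answer: 0

Derivation:
Spec: pairs=16 depth=15 groups=8
Count(depth <= 15) = 245157
Count(depth <= 14) = 245157
Count(depth == 15) = 245157 - 245157 = 0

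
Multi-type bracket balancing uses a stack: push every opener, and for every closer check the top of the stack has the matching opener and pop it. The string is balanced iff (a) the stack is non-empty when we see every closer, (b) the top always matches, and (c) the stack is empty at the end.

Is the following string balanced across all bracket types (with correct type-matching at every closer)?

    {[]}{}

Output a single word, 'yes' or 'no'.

pos 0: push '{'; stack = {
pos 1: push '['; stack = {[
pos 2: ']' matches '['; pop; stack = {
pos 3: '}' matches '{'; pop; stack = (empty)
pos 4: push '{'; stack = {
pos 5: '}' matches '{'; pop; stack = (empty)
end: stack empty → VALID
Verdict: properly nested → yes

Answer: yes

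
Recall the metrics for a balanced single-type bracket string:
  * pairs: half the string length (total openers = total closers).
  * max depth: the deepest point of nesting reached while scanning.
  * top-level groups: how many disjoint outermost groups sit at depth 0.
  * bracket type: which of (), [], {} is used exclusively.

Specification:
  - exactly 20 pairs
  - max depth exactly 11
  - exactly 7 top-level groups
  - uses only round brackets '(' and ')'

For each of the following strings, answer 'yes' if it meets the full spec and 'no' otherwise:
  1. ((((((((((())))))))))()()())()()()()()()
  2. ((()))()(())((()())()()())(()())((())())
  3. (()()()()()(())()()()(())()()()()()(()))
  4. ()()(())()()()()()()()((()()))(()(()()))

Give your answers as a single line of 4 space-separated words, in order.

Answer: yes no no no

Derivation:
String 1 '((((((((((())))))))))()()())()()()()()()': depth seq [1 2 3 4 5 6 7 8 9 10 11 10 9 8 7 6 5 4 3 2 1 2 1 2 1 2 1 0 1 0 1 0 1 0 1 0 1 0 1 0]
  -> pairs=20 depth=11 groups=7 -> yes
String 2 '((()))()(())((()())()()())(()())((())())': depth seq [1 2 3 2 1 0 1 0 1 2 1 0 1 2 3 2 3 2 1 2 1 2 1 2 1 0 1 2 1 2 1 0 1 2 3 2 1 2 1 0]
  -> pairs=20 depth=3 groups=6 -> no
String 3 '(()()()()()(())()()()(())()()()()()(()))': depth seq [1 2 1 2 1 2 1 2 1 2 1 2 3 2 1 2 1 2 1 2 1 2 3 2 1 2 1 2 1 2 1 2 1 2 1 2 3 2 1 0]
  -> pairs=20 depth=3 groups=1 -> no
String 4 '()()(())()()()()()()()((()()))(()(()()))': depth seq [1 0 1 0 1 2 1 0 1 0 1 0 1 0 1 0 1 0 1 0 1 0 1 2 3 2 3 2 1 0 1 2 1 2 3 2 3 2 1 0]
  -> pairs=20 depth=3 groups=12 -> no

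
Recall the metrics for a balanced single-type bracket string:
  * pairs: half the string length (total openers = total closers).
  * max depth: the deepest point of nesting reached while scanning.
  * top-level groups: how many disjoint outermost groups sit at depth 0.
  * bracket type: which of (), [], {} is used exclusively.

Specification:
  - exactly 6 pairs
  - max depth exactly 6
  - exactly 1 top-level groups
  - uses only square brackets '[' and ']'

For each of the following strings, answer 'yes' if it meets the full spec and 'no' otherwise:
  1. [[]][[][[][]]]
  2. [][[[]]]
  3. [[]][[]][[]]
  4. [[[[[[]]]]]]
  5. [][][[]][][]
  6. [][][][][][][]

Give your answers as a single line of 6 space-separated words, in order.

String 1 '[[]][[][[][]]]': depth seq [1 2 1 0 1 2 1 2 3 2 3 2 1 0]
  -> pairs=7 depth=3 groups=2 -> no
String 2 '[][[[]]]': depth seq [1 0 1 2 3 2 1 0]
  -> pairs=4 depth=3 groups=2 -> no
String 3 '[[]][[]][[]]': depth seq [1 2 1 0 1 2 1 0 1 2 1 0]
  -> pairs=6 depth=2 groups=3 -> no
String 4 '[[[[[[]]]]]]': depth seq [1 2 3 4 5 6 5 4 3 2 1 0]
  -> pairs=6 depth=6 groups=1 -> yes
String 5 '[][][[]][][]': depth seq [1 0 1 0 1 2 1 0 1 0 1 0]
  -> pairs=6 depth=2 groups=5 -> no
String 6 '[][][][][][][]': depth seq [1 0 1 0 1 0 1 0 1 0 1 0 1 0]
  -> pairs=7 depth=1 groups=7 -> no

Answer: no no no yes no no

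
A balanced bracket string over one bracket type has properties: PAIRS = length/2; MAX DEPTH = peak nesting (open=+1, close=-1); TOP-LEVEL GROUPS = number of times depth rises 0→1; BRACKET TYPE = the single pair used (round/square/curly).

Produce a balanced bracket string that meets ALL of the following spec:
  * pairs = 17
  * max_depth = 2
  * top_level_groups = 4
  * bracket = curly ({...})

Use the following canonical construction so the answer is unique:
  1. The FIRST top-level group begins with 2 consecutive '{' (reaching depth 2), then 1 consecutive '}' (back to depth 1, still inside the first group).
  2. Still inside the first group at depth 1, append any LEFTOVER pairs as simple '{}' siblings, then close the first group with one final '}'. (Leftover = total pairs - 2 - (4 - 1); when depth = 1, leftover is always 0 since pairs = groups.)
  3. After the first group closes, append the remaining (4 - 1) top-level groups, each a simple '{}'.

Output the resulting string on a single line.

Answer: {{}{}{}{}{}{}{}{}{}{}{}{}{}}{}{}{}

Derivation:
Spec: pairs=17 depth=2 groups=4
Leftover pairs = 17 - 2 - (4-1) = 12
First group: deep chain of depth 2 + 12 sibling pairs
Remaining 3 groups: simple '{}' each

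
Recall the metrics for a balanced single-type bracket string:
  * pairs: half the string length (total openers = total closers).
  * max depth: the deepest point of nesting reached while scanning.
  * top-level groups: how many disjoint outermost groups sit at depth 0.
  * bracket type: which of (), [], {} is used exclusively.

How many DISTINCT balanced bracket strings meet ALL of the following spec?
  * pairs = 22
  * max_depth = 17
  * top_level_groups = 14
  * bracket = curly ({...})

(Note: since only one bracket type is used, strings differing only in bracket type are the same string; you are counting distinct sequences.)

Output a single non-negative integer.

Spec: pairs=22 depth=17 groups=14
Count(depth <= 17) = 2731365
Count(depth <= 16) = 2731365
Count(depth == 17) = 2731365 - 2731365 = 0

Answer: 0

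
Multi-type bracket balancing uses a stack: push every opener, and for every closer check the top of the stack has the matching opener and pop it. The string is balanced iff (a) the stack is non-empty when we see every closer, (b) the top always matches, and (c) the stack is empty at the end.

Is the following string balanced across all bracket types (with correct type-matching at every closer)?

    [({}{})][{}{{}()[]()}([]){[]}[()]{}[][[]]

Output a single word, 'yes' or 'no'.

Answer: no

Derivation:
pos 0: push '['; stack = [
pos 1: push '('; stack = [(
pos 2: push '{'; stack = [({
pos 3: '}' matches '{'; pop; stack = [(
pos 4: push '{'; stack = [({
pos 5: '}' matches '{'; pop; stack = [(
pos 6: ')' matches '('; pop; stack = [
pos 7: ']' matches '['; pop; stack = (empty)
pos 8: push '['; stack = [
pos 9: push '{'; stack = [{
pos 10: '}' matches '{'; pop; stack = [
pos 11: push '{'; stack = [{
pos 12: push '{'; stack = [{{
pos 13: '}' matches '{'; pop; stack = [{
pos 14: push '('; stack = [{(
pos 15: ')' matches '('; pop; stack = [{
pos 16: push '['; stack = [{[
pos 17: ']' matches '['; pop; stack = [{
pos 18: push '('; stack = [{(
pos 19: ')' matches '('; pop; stack = [{
pos 20: '}' matches '{'; pop; stack = [
pos 21: push '('; stack = [(
pos 22: push '['; stack = [([
pos 23: ']' matches '['; pop; stack = [(
pos 24: ')' matches '('; pop; stack = [
pos 25: push '{'; stack = [{
pos 26: push '['; stack = [{[
pos 27: ']' matches '['; pop; stack = [{
pos 28: '}' matches '{'; pop; stack = [
pos 29: push '['; stack = [[
pos 30: push '('; stack = [[(
pos 31: ')' matches '('; pop; stack = [[
pos 32: ']' matches '['; pop; stack = [
pos 33: push '{'; stack = [{
pos 34: '}' matches '{'; pop; stack = [
pos 35: push '['; stack = [[
pos 36: ']' matches '['; pop; stack = [
pos 37: push '['; stack = [[
pos 38: push '['; stack = [[[
pos 39: ']' matches '['; pop; stack = [[
pos 40: ']' matches '['; pop; stack = [
end: stack still non-empty ([) → INVALID
Verdict: unclosed openers at end: [ → no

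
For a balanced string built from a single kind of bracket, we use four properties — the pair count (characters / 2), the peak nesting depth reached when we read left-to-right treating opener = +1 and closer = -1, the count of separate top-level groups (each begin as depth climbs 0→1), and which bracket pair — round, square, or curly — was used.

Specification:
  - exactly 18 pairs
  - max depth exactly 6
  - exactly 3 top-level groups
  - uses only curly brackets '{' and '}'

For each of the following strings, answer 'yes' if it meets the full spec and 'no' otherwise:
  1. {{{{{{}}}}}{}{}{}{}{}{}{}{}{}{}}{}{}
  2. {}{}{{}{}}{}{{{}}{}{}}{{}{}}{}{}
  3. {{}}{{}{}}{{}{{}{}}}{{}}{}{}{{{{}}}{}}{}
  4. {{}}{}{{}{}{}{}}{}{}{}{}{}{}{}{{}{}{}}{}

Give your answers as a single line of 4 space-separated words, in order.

String 1 '{{{{{{}}}}}{}{}{}{}{}{}{}{}{}{}}{}{}': depth seq [1 2 3 4 5 6 5 4 3 2 1 2 1 2 1 2 1 2 1 2 1 2 1 2 1 2 1 2 1 2 1 0 1 0 1 0]
  -> pairs=18 depth=6 groups=3 -> yes
String 2 '{}{}{{}{}}{}{{{}}{}{}}{{}{}}{}{}': depth seq [1 0 1 0 1 2 1 2 1 0 1 0 1 2 3 2 1 2 1 2 1 0 1 2 1 2 1 0 1 0 1 0]
  -> pairs=16 depth=3 groups=8 -> no
String 3 '{{}}{{}{}}{{}{{}{}}}{{}}{}{}{{{{}}}{}}{}': depth seq [1 2 1 0 1 2 1 2 1 0 1 2 1 2 3 2 3 2 1 0 1 2 1 0 1 0 1 0 1 2 3 4 3 2 1 2 1 0 1 0]
  -> pairs=20 depth=4 groups=8 -> no
String 4 '{{}}{}{{}{}{}{}}{}{}{}{}{}{}{}{{}{}{}}{}': depth seq [1 2 1 0 1 0 1 2 1 2 1 2 1 2 1 0 1 0 1 0 1 0 1 0 1 0 1 0 1 0 1 2 1 2 1 2 1 0 1 0]
  -> pairs=20 depth=2 groups=12 -> no

Answer: yes no no no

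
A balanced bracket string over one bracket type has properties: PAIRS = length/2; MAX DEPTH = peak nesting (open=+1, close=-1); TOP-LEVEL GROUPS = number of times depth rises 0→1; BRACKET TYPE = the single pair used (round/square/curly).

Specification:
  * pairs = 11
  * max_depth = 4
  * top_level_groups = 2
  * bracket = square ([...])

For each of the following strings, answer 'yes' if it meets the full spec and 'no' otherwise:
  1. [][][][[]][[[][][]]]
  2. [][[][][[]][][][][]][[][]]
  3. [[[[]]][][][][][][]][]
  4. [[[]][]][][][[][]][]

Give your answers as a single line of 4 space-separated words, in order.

String 1 '[][][][[]][[[][][]]]': depth seq [1 0 1 0 1 0 1 2 1 0 1 2 3 2 3 2 3 2 1 0]
  -> pairs=10 depth=3 groups=5 -> no
String 2 '[][[][][[]][][][][]][[][]]': depth seq [1 0 1 2 1 2 1 2 3 2 1 2 1 2 1 2 1 2 1 0 1 2 1 2 1 0]
  -> pairs=13 depth=3 groups=3 -> no
String 3 '[[[[]]][][][][][][]][]': depth seq [1 2 3 4 3 2 1 2 1 2 1 2 1 2 1 2 1 2 1 0 1 0]
  -> pairs=11 depth=4 groups=2 -> yes
String 4 '[[[]][]][][][[][]][]': depth seq [1 2 3 2 1 2 1 0 1 0 1 0 1 2 1 2 1 0 1 0]
  -> pairs=10 depth=3 groups=5 -> no

Answer: no no yes no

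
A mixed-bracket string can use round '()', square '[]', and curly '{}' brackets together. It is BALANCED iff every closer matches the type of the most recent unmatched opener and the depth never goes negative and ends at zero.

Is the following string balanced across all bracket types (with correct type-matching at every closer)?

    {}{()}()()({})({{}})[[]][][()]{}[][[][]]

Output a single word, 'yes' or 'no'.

pos 0: push '{'; stack = {
pos 1: '}' matches '{'; pop; stack = (empty)
pos 2: push '{'; stack = {
pos 3: push '('; stack = {(
pos 4: ')' matches '('; pop; stack = {
pos 5: '}' matches '{'; pop; stack = (empty)
pos 6: push '('; stack = (
pos 7: ')' matches '('; pop; stack = (empty)
pos 8: push '('; stack = (
pos 9: ')' matches '('; pop; stack = (empty)
pos 10: push '('; stack = (
pos 11: push '{'; stack = ({
pos 12: '}' matches '{'; pop; stack = (
pos 13: ')' matches '('; pop; stack = (empty)
pos 14: push '('; stack = (
pos 15: push '{'; stack = ({
pos 16: push '{'; stack = ({{
pos 17: '}' matches '{'; pop; stack = ({
pos 18: '}' matches '{'; pop; stack = (
pos 19: ')' matches '('; pop; stack = (empty)
pos 20: push '['; stack = [
pos 21: push '['; stack = [[
pos 22: ']' matches '['; pop; stack = [
pos 23: ']' matches '['; pop; stack = (empty)
pos 24: push '['; stack = [
pos 25: ']' matches '['; pop; stack = (empty)
pos 26: push '['; stack = [
pos 27: push '('; stack = [(
pos 28: ')' matches '('; pop; stack = [
pos 29: ']' matches '['; pop; stack = (empty)
pos 30: push '{'; stack = {
pos 31: '}' matches '{'; pop; stack = (empty)
pos 32: push '['; stack = [
pos 33: ']' matches '['; pop; stack = (empty)
pos 34: push '['; stack = [
pos 35: push '['; stack = [[
pos 36: ']' matches '['; pop; stack = [
pos 37: push '['; stack = [[
pos 38: ']' matches '['; pop; stack = [
pos 39: ']' matches '['; pop; stack = (empty)
end: stack empty → VALID
Verdict: properly nested → yes

Answer: yes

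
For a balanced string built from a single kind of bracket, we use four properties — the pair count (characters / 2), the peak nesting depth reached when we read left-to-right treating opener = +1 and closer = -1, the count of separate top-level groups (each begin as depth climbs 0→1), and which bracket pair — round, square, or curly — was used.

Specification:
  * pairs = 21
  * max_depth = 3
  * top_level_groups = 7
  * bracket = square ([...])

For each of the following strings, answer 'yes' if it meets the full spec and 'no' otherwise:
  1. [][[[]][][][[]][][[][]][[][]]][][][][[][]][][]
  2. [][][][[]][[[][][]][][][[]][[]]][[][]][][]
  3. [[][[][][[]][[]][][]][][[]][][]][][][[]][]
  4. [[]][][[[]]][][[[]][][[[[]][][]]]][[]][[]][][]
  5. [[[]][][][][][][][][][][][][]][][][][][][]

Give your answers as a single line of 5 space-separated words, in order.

Answer: no no no no yes

Derivation:
String 1 '[][[[]][][][[]][][[][]][[][]]][][][][[][]][][]': depth seq [1 0 1 2 3 2 1 2 1 2 1 2 3 2 1 2 1 2 3 2 3 2 1 2 3 2 3 2 1 0 1 0 1 0 1 0 1 2 1 2 1 0 1 0 1 0]
  -> pairs=23 depth=3 groups=8 -> no
String 2 '[][][][[]][[[][][]][][][[]][[]]][[][]][][]': depth seq [1 0 1 0 1 0 1 2 1 0 1 2 3 2 3 2 3 2 1 2 1 2 1 2 3 2 1 2 3 2 1 0 1 2 1 2 1 0 1 0 1 0]
  -> pairs=21 depth=3 groups=8 -> no
String 3 '[[][[][][[]][[]][][]][][[]][][]][][][[]][]': depth seq [1 2 1 2 3 2 3 2 3 4 3 2 3 4 3 2 3 2 3 2 1 2 1 2 3 2 1 2 1 2 1 0 1 0 1 0 1 2 1 0 1 0]
  -> pairs=21 depth=4 groups=5 -> no
String 4 '[[]][][[[]]][][[[]][][[[[]][][]]]][[]][[]][][]': depth seq [1 2 1 0 1 0 1 2 3 2 1 0 1 0 1 2 3 2 1 2 1 2 3 4 5 4 3 4 3 4 3 2 1 0 1 2 1 0 1 2 1 0 1 0 1 0]
  -> pairs=23 depth=5 groups=9 -> no
String 5 '[[[]][][][][][][][][][][][][]][][][][][][]': depth seq [1 2 3 2 1 2 1 2 1 2 1 2 1 2 1 2 1 2 1 2 1 2 1 2 1 2 1 2 1 0 1 0 1 0 1 0 1 0 1 0 1 0]
  -> pairs=21 depth=3 groups=7 -> yes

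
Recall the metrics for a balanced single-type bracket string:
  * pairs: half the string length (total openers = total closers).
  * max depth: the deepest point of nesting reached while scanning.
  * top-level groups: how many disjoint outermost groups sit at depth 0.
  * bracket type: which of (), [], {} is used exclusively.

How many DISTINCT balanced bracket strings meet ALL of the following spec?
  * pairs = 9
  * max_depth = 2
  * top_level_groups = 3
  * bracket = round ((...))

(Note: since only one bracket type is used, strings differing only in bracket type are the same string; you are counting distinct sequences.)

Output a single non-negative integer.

Spec: pairs=9 depth=2 groups=3
Count(depth <= 2) = 28
Count(depth <= 1) = 0
Count(depth == 2) = 28 - 0 = 28

Answer: 28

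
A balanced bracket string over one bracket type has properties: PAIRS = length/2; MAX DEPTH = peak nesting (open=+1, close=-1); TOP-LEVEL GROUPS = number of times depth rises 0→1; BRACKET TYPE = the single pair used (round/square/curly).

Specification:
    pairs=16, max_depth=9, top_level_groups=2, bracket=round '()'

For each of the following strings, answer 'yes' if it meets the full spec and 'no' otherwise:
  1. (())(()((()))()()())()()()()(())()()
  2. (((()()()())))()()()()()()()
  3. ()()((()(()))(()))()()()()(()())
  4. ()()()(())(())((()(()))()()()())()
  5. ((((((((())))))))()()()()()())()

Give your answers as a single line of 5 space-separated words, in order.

Answer: no no no no yes

Derivation:
String 1 '(())(()((()))()()())()()()()(())()()': depth seq [1 2 1 0 1 2 1 2 3 4 3 2 1 2 1 2 1 2 1 0 1 0 1 0 1 0 1 0 1 2 1 0 1 0 1 0]
  -> pairs=18 depth=4 groups=9 -> no
String 2 '(((()()()())))()()()()()()()': depth seq [1 2 3 4 3 4 3 4 3 4 3 2 1 0 1 0 1 0 1 0 1 0 1 0 1 0 1 0]
  -> pairs=14 depth=4 groups=8 -> no
String 3 '()()((()(()))(()))()()()()(()())': depth seq [1 0 1 0 1 2 3 2 3 4 3 2 1 2 3 2 1 0 1 0 1 0 1 0 1 0 1 2 1 2 1 0]
  -> pairs=16 depth=4 groups=8 -> no
String 4 '()()()(())(())((()(()))()()()())()': depth seq [1 0 1 0 1 0 1 2 1 0 1 2 1 0 1 2 3 2 3 4 3 2 1 2 1 2 1 2 1 2 1 0 1 0]
  -> pairs=17 depth=4 groups=7 -> no
String 5 '((((((((())))))))()()()()()())()': depth seq [1 2 3 4 5 6 7 8 9 8 7 6 5 4 3 2 1 2 1 2 1 2 1 2 1 2 1 2 1 0 1 0]
  -> pairs=16 depth=9 groups=2 -> yes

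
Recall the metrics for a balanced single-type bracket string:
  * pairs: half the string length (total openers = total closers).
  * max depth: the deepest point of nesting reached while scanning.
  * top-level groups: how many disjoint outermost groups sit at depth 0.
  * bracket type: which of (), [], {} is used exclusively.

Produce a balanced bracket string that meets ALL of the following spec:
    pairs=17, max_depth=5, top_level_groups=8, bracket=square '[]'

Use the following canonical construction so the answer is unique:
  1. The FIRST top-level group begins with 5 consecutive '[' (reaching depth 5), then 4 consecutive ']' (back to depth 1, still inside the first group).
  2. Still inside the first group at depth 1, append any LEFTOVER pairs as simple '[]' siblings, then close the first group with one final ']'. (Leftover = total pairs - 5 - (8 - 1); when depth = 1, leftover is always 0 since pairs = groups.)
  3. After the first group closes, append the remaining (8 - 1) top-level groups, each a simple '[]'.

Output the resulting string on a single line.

Spec: pairs=17 depth=5 groups=8
Leftover pairs = 17 - 5 - (8-1) = 5
First group: deep chain of depth 5 + 5 sibling pairs
Remaining 7 groups: simple '[]' each

Answer: [[[[[]]]][][][][][]][][][][][][][]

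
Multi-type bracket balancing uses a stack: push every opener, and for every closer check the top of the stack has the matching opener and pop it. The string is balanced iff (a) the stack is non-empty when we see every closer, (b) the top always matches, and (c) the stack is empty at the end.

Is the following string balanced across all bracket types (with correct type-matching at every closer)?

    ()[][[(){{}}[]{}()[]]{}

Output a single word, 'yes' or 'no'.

Answer: no

Derivation:
pos 0: push '('; stack = (
pos 1: ')' matches '('; pop; stack = (empty)
pos 2: push '['; stack = [
pos 3: ']' matches '['; pop; stack = (empty)
pos 4: push '['; stack = [
pos 5: push '['; stack = [[
pos 6: push '('; stack = [[(
pos 7: ')' matches '('; pop; stack = [[
pos 8: push '{'; stack = [[{
pos 9: push '{'; stack = [[{{
pos 10: '}' matches '{'; pop; stack = [[{
pos 11: '}' matches '{'; pop; stack = [[
pos 12: push '['; stack = [[[
pos 13: ']' matches '['; pop; stack = [[
pos 14: push '{'; stack = [[{
pos 15: '}' matches '{'; pop; stack = [[
pos 16: push '('; stack = [[(
pos 17: ')' matches '('; pop; stack = [[
pos 18: push '['; stack = [[[
pos 19: ']' matches '['; pop; stack = [[
pos 20: ']' matches '['; pop; stack = [
pos 21: push '{'; stack = [{
pos 22: '}' matches '{'; pop; stack = [
end: stack still non-empty ([) → INVALID
Verdict: unclosed openers at end: [ → no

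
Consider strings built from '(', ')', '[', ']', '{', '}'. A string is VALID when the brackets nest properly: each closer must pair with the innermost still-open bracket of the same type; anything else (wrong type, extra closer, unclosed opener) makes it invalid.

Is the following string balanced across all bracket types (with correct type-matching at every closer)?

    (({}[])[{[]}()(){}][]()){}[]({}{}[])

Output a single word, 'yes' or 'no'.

pos 0: push '('; stack = (
pos 1: push '('; stack = ((
pos 2: push '{'; stack = (({
pos 3: '}' matches '{'; pop; stack = ((
pos 4: push '['; stack = (([
pos 5: ']' matches '['; pop; stack = ((
pos 6: ')' matches '('; pop; stack = (
pos 7: push '['; stack = ([
pos 8: push '{'; stack = ([{
pos 9: push '['; stack = ([{[
pos 10: ']' matches '['; pop; stack = ([{
pos 11: '}' matches '{'; pop; stack = ([
pos 12: push '('; stack = ([(
pos 13: ')' matches '('; pop; stack = ([
pos 14: push '('; stack = ([(
pos 15: ')' matches '('; pop; stack = ([
pos 16: push '{'; stack = ([{
pos 17: '}' matches '{'; pop; stack = ([
pos 18: ']' matches '['; pop; stack = (
pos 19: push '['; stack = ([
pos 20: ']' matches '['; pop; stack = (
pos 21: push '('; stack = ((
pos 22: ')' matches '('; pop; stack = (
pos 23: ')' matches '('; pop; stack = (empty)
pos 24: push '{'; stack = {
pos 25: '}' matches '{'; pop; stack = (empty)
pos 26: push '['; stack = [
pos 27: ']' matches '['; pop; stack = (empty)
pos 28: push '('; stack = (
pos 29: push '{'; stack = ({
pos 30: '}' matches '{'; pop; stack = (
pos 31: push '{'; stack = ({
pos 32: '}' matches '{'; pop; stack = (
pos 33: push '['; stack = ([
pos 34: ']' matches '['; pop; stack = (
pos 35: ')' matches '('; pop; stack = (empty)
end: stack empty → VALID
Verdict: properly nested → yes

Answer: yes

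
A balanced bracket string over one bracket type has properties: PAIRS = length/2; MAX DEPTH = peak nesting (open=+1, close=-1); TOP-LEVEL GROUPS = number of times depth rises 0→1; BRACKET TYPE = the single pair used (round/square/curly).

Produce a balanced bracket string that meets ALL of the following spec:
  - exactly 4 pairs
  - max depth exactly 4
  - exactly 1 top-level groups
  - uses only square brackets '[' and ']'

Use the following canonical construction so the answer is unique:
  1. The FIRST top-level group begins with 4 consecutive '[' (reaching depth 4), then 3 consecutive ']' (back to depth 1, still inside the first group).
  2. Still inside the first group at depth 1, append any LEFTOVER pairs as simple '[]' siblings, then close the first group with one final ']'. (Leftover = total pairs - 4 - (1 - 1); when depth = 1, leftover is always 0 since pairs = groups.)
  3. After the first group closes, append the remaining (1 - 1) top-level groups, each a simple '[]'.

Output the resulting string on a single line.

Spec: pairs=4 depth=4 groups=1
Leftover pairs = 4 - 4 - (1-1) = 0
First group: deep chain of depth 4 + 0 sibling pairs
Remaining 0 groups: simple '[]' each

Answer: [[[[]]]]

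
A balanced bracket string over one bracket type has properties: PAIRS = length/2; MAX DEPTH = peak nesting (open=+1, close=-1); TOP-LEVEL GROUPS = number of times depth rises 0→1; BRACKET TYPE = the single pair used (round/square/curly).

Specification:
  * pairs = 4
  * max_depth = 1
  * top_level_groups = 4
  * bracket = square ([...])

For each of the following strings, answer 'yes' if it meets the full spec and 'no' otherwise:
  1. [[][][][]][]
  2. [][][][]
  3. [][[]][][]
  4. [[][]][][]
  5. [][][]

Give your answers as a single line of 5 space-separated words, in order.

Answer: no yes no no no

Derivation:
String 1 '[[][][][]][]': depth seq [1 2 1 2 1 2 1 2 1 0 1 0]
  -> pairs=6 depth=2 groups=2 -> no
String 2 '[][][][]': depth seq [1 0 1 0 1 0 1 0]
  -> pairs=4 depth=1 groups=4 -> yes
String 3 '[][[]][][]': depth seq [1 0 1 2 1 0 1 0 1 0]
  -> pairs=5 depth=2 groups=4 -> no
String 4 '[[][]][][]': depth seq [1 2 1 2 1 0 1 0 1 0]
  -> pairs=5 depth=2 groups=3 -> no
String 5 '[][][]': depth seq [1 0 1 0 1 0]
  -> pairs=3 depth=1 groups=3 -> no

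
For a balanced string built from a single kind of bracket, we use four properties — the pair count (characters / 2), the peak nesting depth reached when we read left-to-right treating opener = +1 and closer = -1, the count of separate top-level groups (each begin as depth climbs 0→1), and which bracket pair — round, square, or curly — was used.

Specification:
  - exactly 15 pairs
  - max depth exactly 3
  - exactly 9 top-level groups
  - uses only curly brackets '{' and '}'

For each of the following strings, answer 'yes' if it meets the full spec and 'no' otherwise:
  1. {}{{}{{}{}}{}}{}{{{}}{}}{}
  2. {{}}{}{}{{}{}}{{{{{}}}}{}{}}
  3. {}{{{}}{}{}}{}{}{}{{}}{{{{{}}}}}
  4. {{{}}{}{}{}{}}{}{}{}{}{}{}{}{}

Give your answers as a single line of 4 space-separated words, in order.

String 1 '{}{{}{{}{}}{}}{}{{{}}{}}{}': depth seq [1 0 1 2 1 2 3 2 3 2 1 2 1 0 1 0 1 2 3 2 1 2 1 0 1 0]
  -> pairs=13 depth=3 groups=5 -> no
String 2 '{{}}{}{}{{}{}}{{{{{}}}}{}{}}': depth seq [1 2 1 0 1 0 1 0 1 2 1 2 1 0 1 2 3 4 5 4 3 2 1 2 1 2 1 0]
  -> pairs=14 depth=5 groups=5 -> no
String 3 '{}{{{}}{}{}}{}{}{}{{}}{{{{{}}}}}': depth seq [1 0 1 2 3 2 1 2 1 2 1 0 1 0 1 0 1 0 1 2 1 0 1 2 3 4 5 4 3 2 1 0]
  -> pairs=16 depth=5 groups=7 -> no
String 4 '{{{}}{}{}{}{}}{}{}{}{}{}{}{}{}': depth seq [1 2 3 2 1 2 1 2 1 2 1 2 1 0 1 0 1 0 1 0 1 0 1 0 1 0 1 0 1 0]
  -> pairs=15 depth=3 groups=9 -> yes

Answer: no no no yes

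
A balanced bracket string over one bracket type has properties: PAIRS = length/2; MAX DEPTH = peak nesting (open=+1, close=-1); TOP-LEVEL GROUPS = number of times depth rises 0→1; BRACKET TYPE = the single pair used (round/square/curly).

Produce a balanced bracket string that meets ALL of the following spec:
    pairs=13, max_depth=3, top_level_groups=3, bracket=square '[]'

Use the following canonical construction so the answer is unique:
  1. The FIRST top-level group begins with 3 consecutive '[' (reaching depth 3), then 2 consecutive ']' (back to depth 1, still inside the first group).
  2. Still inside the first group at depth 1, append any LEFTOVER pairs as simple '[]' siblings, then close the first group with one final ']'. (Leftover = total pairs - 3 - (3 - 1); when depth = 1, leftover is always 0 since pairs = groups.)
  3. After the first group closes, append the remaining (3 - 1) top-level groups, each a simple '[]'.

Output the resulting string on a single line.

Spec: pairs=13 depth=3 groups=3
Leftover pairs = 13 - 3 - (3-1) = 8
First group: deep chain of depth 3 + 8 sibling pairs
Remaining 2 groups: simple '[]' each

Answer: [[[]][][][][][][][][]][][]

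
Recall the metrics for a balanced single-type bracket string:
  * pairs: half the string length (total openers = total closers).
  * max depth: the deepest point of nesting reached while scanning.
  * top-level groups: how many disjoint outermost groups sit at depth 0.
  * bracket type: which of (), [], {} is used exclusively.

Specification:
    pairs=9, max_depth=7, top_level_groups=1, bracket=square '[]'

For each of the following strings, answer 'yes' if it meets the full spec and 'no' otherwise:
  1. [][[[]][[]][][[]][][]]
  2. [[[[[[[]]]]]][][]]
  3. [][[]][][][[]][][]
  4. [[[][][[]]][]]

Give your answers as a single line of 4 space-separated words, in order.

Answer: no yes no no

Derivation:
String 1 '[][[[]][[]][][[]][][]]': depth seq [1 0 1 2 3 2 1 2 3 2 1 2 1 2 3 2 1 2 1 2 1 0]
  -> pairs=11 depth=3 groups=2 -> no
String 2 '[[[[[[[]]]]]][][]]': depth seq [1 2 3 4 5 6 7 6 5 4 3 2 1 2 1 2 1 0]
  -> pairs=9 depth=7 groups=1 -> yes
String 3 '[][[]][][][[]][][]': depth seq [1 0 1 2 1 0 1 0 1 0 1 2 1 0 1 0 1 0]
  -> pairs=9 depth=2 groups=7 -> no
String 4 '[[[][][[]]][]]': depth seq [1 2 3 2 3 2 3 4 3 2 1 2 1 0]
  -> pairs=7 depth=4 groups=1 -> no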